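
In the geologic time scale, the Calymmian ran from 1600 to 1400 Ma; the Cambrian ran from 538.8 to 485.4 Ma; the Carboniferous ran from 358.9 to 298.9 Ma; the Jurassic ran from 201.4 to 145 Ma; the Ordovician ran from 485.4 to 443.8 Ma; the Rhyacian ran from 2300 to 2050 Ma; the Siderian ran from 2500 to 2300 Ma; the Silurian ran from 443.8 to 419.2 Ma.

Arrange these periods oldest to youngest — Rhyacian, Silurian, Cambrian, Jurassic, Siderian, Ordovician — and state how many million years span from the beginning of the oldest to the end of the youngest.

From the excerpt: Rhyacian 2300–2050; Silurian 443.8–419.2; Cambrian 538.8–485.4; Jurassic 201.4–145; Siderian 2500–2300; Ordovician 485.4–443.8 (Ma).
Larger Ma is earlier, so the oldest is Siderian and the youngest is Jurassic; oldest to youngest: Siderian, Rhyacian, Cambrian, Ordovician, Silurian, Jurassic.
Oldest start 2500 minus youngest end 145 gives 2355 Myr overall.

Siderian → Rhyacian → Cambrian → Ordovician → Silurian → Jurassic; total span 2355 Myr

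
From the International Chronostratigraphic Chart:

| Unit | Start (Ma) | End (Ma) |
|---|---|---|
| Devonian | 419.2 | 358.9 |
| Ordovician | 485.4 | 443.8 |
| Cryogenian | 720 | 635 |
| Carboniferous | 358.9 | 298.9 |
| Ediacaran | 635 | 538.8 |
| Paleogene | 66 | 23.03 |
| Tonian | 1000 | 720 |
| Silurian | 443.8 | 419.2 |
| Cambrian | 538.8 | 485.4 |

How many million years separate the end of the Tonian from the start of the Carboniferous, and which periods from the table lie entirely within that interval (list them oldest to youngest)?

361.1 million years; Cryogenian, Ediacaran, Cambrian, Ordovician, Silurian, Devonian

End of Tonian = 720 Ma; start of Carboniferous = 358.9 Ma.
Gap = 720 − 358.9 = 361.1 Myr.
Periods wholly inside 720–358.9 Ma: Cryogenian (720–635), Ediacaran (635–538.8), Cambrian (538.8–485.4), Ordovician (485.4–443.8), Silurian (443.8–419.2), Devonian (419.2–358.9).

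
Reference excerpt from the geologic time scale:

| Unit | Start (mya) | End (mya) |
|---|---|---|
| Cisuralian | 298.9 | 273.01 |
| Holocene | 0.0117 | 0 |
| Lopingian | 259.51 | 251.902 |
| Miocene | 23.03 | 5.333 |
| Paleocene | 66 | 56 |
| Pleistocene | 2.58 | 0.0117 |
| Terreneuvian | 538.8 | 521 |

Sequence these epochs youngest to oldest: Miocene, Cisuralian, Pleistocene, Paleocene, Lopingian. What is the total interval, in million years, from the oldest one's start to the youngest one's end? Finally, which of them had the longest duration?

From the excerpt: Miocene 23.03–5.333; Cisuralian 298.9–273.01; Pleistocene 2.58–0.0117; Paleocene 66–56; Lopingian 259.51–251.902 (Ma).
Larger Ma is earlier, so the oldest is Cisuralian and the youngest is Pleistocene; youngest to oldest: Pleistocene, Miocene, Paleocene, Lopingian, Cisuralian.
Oldest start 298.9 minus youngest end 0.0117 gives 298.8883 Myr overall.
Individual lengths (start − end): Lopingian 7.608; Paleocene 10; Pleistocene 2.5683; Cisuralian 25.89; Miocene 17.697. The largest is Cisuralian at 25.89 Myr.

Pleistocene, Miocene, Paleocene, Lopingian, Cisuralian; total span 298.8883 Myr; longest is Cisuralian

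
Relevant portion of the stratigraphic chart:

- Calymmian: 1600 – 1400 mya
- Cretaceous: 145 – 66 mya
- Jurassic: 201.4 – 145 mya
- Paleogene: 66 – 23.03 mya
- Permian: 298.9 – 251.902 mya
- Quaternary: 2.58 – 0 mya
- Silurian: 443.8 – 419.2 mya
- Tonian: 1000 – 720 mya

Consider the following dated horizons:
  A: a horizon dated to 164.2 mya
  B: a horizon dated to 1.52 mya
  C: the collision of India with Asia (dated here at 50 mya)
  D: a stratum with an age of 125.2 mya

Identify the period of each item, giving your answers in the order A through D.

A — Jurassic; B — Quaternary; C — Paleogene; D — Cretaceous

A: 164.2 Ma lies in 201.4–145 Ma, so Jurassic.
B: 1.52 Ma lies in 2.58–0 Ma, so Quaternary.
C: 50 Ma lies in 66–23.03 Ma, so Paleogene.
D: 125.2 Ma lies in 145–66 Ma, so Cretaceous.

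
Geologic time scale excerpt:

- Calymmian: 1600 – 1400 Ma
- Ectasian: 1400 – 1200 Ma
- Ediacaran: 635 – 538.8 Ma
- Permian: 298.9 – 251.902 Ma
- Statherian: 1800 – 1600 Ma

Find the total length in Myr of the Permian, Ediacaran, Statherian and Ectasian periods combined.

543.198 million years

Duration is start − end for each: (298.9 − 251.902) + (635 − 538.8) + (1800 − 1600) + (1400 − 1200).
That is 46.998 + 96.2 + 200 + 200, which totals 543.198 million years.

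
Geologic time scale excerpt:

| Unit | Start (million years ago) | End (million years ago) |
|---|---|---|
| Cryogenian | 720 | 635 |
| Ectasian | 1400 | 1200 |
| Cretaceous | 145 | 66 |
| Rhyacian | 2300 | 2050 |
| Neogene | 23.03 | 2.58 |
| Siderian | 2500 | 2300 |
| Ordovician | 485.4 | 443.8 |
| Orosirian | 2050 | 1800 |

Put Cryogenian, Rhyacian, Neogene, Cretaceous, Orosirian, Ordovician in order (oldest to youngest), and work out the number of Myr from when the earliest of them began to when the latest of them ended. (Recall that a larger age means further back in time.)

From the excerpt: Cryogenian 720–635; Rhyacian 2300–2050; Neogene 23.03–2.58; Cretaceous 145–66; Orosirian 2050–1800; Ordovician 485.4–443.8 (Ma).
Larger Ma is earlier, so the oldest is Rhyacian and the youngest is Neogene; oldest to youngest: Rhyacian, Orosirian, Cryogenian, Ordovician, Cretaceous, Neogene.
Oldest start 2300 minus youngest end 2.58 gives 2297.42 Myr overall.

Rhyacian, Orosirian, Cryogenian, Ordovician, Cretaceous, Neogene; total span 2297.42 Myr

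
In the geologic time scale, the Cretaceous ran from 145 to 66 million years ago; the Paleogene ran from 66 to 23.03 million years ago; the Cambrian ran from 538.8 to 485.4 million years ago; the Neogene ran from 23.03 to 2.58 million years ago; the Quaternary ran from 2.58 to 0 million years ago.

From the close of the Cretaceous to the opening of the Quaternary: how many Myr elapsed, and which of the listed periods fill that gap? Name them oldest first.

63.42 million years; Paleogene, Neogene

End of Cretaceous = 66 Ma; start of Quaternary = 2.58 Ma.
Gap = 66 − 2.58 = 63.42 Myr.
Periods wholly inside 66–2.58 Ma: Paleogene (66–23.03), Neogene (23.03–2.58).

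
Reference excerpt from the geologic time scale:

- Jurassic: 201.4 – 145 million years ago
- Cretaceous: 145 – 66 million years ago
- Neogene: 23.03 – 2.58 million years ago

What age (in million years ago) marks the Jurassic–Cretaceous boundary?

The Jurassic ends and the Cretaceous begins at 145 million years ago.

145 million years ago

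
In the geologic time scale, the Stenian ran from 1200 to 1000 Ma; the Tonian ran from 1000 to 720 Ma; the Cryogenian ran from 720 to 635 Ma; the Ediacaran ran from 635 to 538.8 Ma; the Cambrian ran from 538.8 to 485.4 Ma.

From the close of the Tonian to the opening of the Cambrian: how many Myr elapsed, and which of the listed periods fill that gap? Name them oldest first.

End of Tonian = 720 Ma; start of Cambrian = 538.8 Ma.
Gap = 720 − 538.8 = 181.2 Myr.
Periods wholly inside 720–538.8 Ma: Cryogenian (720–635), Ediacaran (635–538.8).

181.2 million years; Cryogenian, Ediacaran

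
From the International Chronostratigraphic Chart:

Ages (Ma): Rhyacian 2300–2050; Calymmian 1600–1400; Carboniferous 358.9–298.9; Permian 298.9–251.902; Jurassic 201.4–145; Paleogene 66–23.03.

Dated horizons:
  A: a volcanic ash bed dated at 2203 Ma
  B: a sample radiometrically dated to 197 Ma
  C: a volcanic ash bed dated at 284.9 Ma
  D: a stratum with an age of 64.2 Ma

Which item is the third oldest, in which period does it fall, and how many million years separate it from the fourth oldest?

Sorted oldest-first by Ma: A (2203), C (284.9), B (197), D (64.2).
The third oldest is B at 197 Ma, which lies in 201.4–145 Ma: the Jurassic.
The fourth oldest is D at 64.2 Ma; separation = |197 − 64.2| = 132.8 Myr.

B, in the Jurassic; 132.8 million years to D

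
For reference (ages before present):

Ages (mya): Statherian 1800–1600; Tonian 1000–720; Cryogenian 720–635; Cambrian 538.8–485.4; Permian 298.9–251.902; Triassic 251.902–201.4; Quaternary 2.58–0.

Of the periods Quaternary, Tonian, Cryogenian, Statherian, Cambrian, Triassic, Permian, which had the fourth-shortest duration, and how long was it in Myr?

Start − end for each: Quaternary 2.58 − 0 = 2.58; Tonian 1000 − 720 = 280; Cryogenian 720 − 635 = 85; Statherian 1800 − 1600 = 200; Cambrian 538.8 − 485.4 = 53.4; Triassic 251.902 − 201.4 = 50.502; Permian 298.9 − 251.902 = 46.998.
Ranking these from shortest: Quaternary < Permian < Triassic < Cambrian < Cryogenian < Statherian < Tonian.
Position 4 in that ranking is Cambrian, which lasted 53.4 Myr.

Cambrian, 53.4 million years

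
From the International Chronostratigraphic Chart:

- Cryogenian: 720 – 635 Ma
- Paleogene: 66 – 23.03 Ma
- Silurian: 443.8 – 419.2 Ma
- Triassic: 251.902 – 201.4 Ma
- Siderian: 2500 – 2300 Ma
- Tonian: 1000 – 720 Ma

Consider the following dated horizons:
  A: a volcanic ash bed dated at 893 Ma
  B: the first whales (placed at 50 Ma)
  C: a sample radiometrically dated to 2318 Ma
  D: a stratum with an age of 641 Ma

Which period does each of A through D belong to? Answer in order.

A — Tonian; B — Paleogene; C — Siderian; D — Cryogenian

A: 893 Ma lies in 1000–720 Ma, so Tonian.
B: 50 Ma lies in 66–23.03 Ma, so Paleogene.
C: 2318 Ma lies in 2500–2300 Ma, so Siderian.
D: 641 Ma lies in 720–635 Ma, so Cryogenian.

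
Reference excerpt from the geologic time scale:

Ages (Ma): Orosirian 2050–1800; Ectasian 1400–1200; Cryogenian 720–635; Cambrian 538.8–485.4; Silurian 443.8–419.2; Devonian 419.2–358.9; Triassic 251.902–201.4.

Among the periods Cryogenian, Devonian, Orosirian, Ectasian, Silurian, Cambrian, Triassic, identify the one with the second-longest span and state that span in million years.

Ectasian, 200 million years

Start − end for each: Cryogenian 720 − 635 = 85; Devonian 419.2 − 358.9 = 60.3; Orosirian 2050 − 1800 = 250; Ectasian 1400 − 1200 = 200; Silurian 443.8 − 419.2 = 24.6; Cambrian 538.8 − 485.4 = 53.4; Triassic 251.902 − 201.4 = 50.502.
Ranking these from longest: Orosirian > Ectasian > Cryogenian > Devonian > Cambrian > Triassic > Silurian.
Position 2 in that ranking is Ectasian, which lasted 200 Myr.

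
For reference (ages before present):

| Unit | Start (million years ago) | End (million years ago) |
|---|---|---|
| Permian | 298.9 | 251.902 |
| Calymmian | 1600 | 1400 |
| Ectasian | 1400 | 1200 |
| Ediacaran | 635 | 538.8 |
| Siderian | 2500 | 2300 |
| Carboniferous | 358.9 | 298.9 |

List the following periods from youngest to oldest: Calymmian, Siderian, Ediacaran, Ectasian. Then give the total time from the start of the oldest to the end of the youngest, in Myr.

Ediacaran → Ectasian → Calymmian → Siderian; total span 1961.2 Myr

From the excerpt: Calymmian 1600–1400; Siderian 2500–2300; Ediacaran 635–538.8; Ectasian 1400–1200 (Ma).
Larger Ma is earlier, so the oldest is Siderian and the youngest is Ediacaran; youngest to oldest: Ediacaran, Ectasian, Calymmian, Siderian.
Oldest start 2500 minus youngest end 538.8 gives 1961.2 Myr overall.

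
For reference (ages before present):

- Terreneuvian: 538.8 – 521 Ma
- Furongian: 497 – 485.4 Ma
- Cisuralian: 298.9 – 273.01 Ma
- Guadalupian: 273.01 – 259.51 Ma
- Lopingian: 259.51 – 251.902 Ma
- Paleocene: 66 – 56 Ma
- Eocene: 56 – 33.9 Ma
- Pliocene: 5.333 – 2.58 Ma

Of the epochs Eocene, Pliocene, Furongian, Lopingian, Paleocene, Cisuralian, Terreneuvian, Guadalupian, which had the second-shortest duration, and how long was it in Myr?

Start − end for each: Eocene 56 − 33.9 = 22.1; Pliocene 5.333 − 2.58 = 2.753; Furongian 497 − 485.4 = 11.6; Lopingian 259.51 − 251.902 = 7.608; Paleocene 66 − 56 = 10; Cisuralian 298.9 − 273.01 = 25.89; Terreneuvian 538.8 − 521 = 17.8; Guadalupian 273.01 − 259.51 = 13.5.
Ranking these from shortest: Pliocene < Lopingian < Paleocene < Furongian < Guadalupian < Terreneuvian < Eocene < Cisuralian.
Position 2 in that ranking is Lopingian, which lasted 7.608 Myr.

Lopingian, 7.608 million years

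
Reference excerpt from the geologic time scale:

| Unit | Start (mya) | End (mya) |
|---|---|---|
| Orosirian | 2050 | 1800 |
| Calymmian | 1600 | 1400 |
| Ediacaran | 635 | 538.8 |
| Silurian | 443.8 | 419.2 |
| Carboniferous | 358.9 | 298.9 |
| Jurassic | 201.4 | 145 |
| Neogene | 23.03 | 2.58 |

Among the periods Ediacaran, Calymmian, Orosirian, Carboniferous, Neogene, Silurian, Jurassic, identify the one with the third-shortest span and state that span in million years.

Jurassic, 56.4 million years

Durations: Ediacaran 96.2; Calymmian 200; Orosirian 250; Carboniferous 60; Neogene 20.45; Silurian 24.6; Jurassic 56.4 Myr.
Sorted shortest-first: Neogene (20.45), Silurian (24.6), Jurassic (56.4), Carboniferous (60), Ediacaran (96.2), Calymmian (200), Orosirian (250).
The third shortest is Jurassic at 56.4 Myr.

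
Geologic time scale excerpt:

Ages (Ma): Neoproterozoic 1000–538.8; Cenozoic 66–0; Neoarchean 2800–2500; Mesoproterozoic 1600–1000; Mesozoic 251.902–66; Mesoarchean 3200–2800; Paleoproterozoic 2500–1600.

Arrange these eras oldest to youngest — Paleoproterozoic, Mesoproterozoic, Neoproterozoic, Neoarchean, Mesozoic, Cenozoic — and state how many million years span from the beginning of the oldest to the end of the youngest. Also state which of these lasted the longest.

Neoarchean → Paleoproterozoic → Mesoproterozoic → Neoproterozoic → Mesozoic → Cenozoic; total span 2800 Myr; longest is Paleoproterozoic

From the excerpt: Paleoproterozoic 2500–1600; Mesoproterozoic 1600–1000; Neoproterozoic 1000–538.8; Neoarchean 2800–2500; Mesozoic 251.902–66; Cenozoic 66–0 (Ma).
Larger Ma is earlier, so the oldest is Neoarchean and the youngest is Cenozoic; oldest to youngest: Neoarchean, Paleoproterozoic, Mesoproterozoic, Neoproterozoic, Mesozoic, Cenozoic.
Oldest start 2800 minus youngest end 0 gives 2800 Myr overall.
Individual lengths (start − end): Cenozoic 66; Mesoproterozoic 600; Neoarchean 300; Mesozoic 185.902; Neoproterozoic 461.2; Paleoproterozoic 900. The largest is Paleoproterozoic at 900 Myr.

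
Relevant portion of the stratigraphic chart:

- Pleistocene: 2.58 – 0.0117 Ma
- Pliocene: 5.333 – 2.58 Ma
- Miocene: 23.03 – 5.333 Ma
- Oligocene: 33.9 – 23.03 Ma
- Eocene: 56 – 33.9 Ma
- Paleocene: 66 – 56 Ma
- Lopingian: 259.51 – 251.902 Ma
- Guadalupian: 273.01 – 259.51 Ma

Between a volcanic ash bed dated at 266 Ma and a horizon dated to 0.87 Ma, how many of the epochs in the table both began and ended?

6

266 Ma sits inside the Guadalupian (273.01–259.51) and 0.87 Ma inside the Pleistocene (2.58–0.0117); neither of those is wholly between the two dates.
The listed epochs lying completely between them are Lopingian, Paleocene, Eocene, Oligocene, Miocene, Pliocene — 6 in all.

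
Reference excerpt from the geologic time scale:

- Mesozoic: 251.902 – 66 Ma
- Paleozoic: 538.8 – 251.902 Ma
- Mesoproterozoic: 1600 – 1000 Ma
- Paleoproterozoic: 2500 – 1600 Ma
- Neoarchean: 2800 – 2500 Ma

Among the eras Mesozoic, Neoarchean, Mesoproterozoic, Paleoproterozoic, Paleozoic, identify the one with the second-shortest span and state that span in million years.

Paleozoic, 286.898 million years

Start − end for each: Mesozoic 251.902 − 66 = 185.902; Neoarchean 2800 − 2500 = 300; Mesoproterozoic 1600 − 1000 = 600; Paleoproterozoic 2500 − 1600 = 900; Paleozoic 538.8 − 251.902 = 286.898.
Ranking these from shortest: Mesozoic < Paleozoic < Neoarchean < Mesoproterozoic < Paleoproterozoic.
Position 2 in that ranking is Paleozoic, which lasted 286.898 Myr.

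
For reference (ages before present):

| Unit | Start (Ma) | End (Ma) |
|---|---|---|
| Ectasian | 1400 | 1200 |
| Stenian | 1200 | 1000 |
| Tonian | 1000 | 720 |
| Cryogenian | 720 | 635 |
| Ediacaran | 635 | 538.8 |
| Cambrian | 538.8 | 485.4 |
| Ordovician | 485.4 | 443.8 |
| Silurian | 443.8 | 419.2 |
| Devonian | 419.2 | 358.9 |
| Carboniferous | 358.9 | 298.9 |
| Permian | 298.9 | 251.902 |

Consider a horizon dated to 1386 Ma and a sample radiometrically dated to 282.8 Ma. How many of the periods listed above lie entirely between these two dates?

The older date is 1386 Ma and the younger is 282.8 Ma.
Periods with start < 1386 and end > 282.8 Ma: Stenian (1200–1000), Tonian (1000–720), Cryogenian (720–635), Ediacaran (635–538.8), Cambrian (538.8–485.4), Ordovician (485.4–443.8), Silurian (443.8–419.2), Devonian (419.2–358.9), Carboniferous (358.9–298.9).
That is 9 complete periods.

9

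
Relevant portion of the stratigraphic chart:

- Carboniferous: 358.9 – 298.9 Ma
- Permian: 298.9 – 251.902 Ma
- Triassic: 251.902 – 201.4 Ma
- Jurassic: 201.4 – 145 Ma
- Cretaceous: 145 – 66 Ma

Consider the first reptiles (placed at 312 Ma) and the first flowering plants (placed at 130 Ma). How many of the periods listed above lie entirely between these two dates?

The older date is 312 Ma and the younger is 130 Ma.
Periods with start < 312 and end > 130 Ma: Permian (298.9–251.902), Triassic (251.902–201.4), Jurassic (201.4–145).
That is 3 complete periods.

3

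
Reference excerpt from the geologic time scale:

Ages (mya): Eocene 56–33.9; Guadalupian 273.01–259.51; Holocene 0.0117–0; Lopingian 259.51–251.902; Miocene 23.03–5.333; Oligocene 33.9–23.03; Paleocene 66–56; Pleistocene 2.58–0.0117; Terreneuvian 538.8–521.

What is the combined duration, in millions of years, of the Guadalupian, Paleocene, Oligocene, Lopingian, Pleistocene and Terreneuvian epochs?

62.3463 million years

Each duration: Guadalupian = 13.5; Paleocene = 10; Oligocene = 10.87; Lopingian = 7.608; Pleistocene = 2.5683; Terreneuvian = 17.8.
Sum: 13.5 + 10 + 10.87 + 7.608 + 2.5683 + 17.8 = 62.3463 Myr.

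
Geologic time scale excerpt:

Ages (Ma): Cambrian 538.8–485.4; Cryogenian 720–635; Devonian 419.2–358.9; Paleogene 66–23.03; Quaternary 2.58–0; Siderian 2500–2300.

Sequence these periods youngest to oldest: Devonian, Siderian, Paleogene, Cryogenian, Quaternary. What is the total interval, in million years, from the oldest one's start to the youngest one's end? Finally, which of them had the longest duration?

Quaternary → Paleogene → Devonian → Cryogenian → Siderian; total span 2500 Myr; longest is Siderian

Start ages (Ma): Siderian 2500, Cryogenian 720, Devonian 419.2, Paleogene 66, Quaternary 2.58.
Ordered youngest to oldest: Quaternary, Paleogene, Devonian, Cryogenian, Siderian.
Span = 2500 − 0 = 2500 Myr.
Durations: Siderian 200, Cryogenian 85, Quaternary 2.58, Devonian 60.3, Paleogene 42.97 → longest is Siderian (200 Myr).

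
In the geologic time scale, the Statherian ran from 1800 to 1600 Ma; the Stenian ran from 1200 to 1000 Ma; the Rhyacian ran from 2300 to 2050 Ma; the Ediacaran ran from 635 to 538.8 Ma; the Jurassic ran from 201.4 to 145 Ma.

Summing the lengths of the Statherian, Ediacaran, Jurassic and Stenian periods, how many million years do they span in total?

552.6 million years

Duration is start − end for each: (1800 − 1600) + (635 − 538.8) + (201.4 − 145) + (1200 − 1000).
That is 200 + 96.2 + 56.4 + 200, which totals 552.6 million years.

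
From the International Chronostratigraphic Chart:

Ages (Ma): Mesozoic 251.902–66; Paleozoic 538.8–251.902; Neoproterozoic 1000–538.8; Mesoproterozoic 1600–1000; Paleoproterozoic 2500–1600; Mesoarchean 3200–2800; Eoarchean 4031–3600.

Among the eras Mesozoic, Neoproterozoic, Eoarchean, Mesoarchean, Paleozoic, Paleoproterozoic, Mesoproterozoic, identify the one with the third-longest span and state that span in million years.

Neoproterozoic, 461.2 million years

Start − end for each: Mesozoic 251.902 − 66 = 185.902; Neoproterozoic 1000 − 538.8 = 461.2; Eoarchean 4031 − 3600 = 431; Mesoarchean 3200 − 2800 = 400; Paleozoic 538.8 − 251.902 = 286.898; Paleoproterozoic 2500 − 1600 = 900; Mesoproterozoic 1600 − 1000 = 600.
Ranking these from longest: Paleoproterozoic > Mesoproterozoic > Neoproterozoic > Eoarchean > Mesoarchean > Paleozoic > Mesozoic.
Position 3 in that ranking is Neoproterozoic, which lasted 461.2 Myr.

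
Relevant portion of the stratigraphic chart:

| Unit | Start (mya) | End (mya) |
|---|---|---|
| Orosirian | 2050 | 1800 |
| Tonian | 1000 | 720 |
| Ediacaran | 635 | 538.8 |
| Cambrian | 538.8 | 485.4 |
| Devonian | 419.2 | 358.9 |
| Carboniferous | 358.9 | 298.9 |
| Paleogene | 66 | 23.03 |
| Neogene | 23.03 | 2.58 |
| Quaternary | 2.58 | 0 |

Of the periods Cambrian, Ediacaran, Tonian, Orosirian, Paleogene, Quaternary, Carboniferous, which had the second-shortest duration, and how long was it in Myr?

Paleogene, 42.97 million years

Start − end for each: Cambrian 538.8 − 485.4 = 53.4; Ediacaran 635 − 538.8 = 96.2; Tonian 1000 − 720 = 280; Orosirian 2050 − 1800 = 250; Paleogene 66 − 23.03 = 42.97; Quaternary 2.58 − 0 = 2.58; Carboniferous 358.9 − 298.9 = 60.
Ranking these from shortest: Quaternary < Paleogene < Cambrian < Carboniferous < Ediacaran < Orosirian < Tonian.
Position 2 in that ranking is Paleogene, which lasted 42.97 Myr.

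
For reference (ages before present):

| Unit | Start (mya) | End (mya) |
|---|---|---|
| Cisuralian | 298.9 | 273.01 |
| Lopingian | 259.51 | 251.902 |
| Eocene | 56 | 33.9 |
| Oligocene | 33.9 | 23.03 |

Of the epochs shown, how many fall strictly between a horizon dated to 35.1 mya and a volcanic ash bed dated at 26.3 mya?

0

The older date is 35.1 Ma and the younger is 26.3 Ma.
No epoch both begins after 35.1 Ma and ends before 26.3 Ma, so the count is 0.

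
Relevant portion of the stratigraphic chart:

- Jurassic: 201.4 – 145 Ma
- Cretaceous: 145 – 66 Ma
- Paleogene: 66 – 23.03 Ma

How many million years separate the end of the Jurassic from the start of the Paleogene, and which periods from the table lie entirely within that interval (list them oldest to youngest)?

The Jurassic closes at 145 Ma and the Paleogene opens at 66 Ma, so the interval is 145 − 66 = 79 Myr.
A period fits inside if it starts at or after 145 Ma and ends at or before 66 Ma; oldest first that gives Cretaceous.

79 million years; Cretaceous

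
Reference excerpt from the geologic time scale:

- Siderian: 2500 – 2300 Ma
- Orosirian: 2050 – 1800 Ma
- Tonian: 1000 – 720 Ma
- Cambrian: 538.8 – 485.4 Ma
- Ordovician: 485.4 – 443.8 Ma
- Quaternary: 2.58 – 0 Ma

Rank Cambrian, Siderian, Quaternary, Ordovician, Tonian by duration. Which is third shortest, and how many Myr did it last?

Durations: Cambrian 53.4; Siderian 200; Quaternary 2.58; Ordovician 41.6; Tonian 280 Myr.
Sorted shortest-first: Quaternary (2.58), Ordovician (41.6), Cambrian (53.4), Siderian (200), Tonian (280).
The third shortest is Cambrian at 53.4 Myr.

Cambrian, 53.4 million years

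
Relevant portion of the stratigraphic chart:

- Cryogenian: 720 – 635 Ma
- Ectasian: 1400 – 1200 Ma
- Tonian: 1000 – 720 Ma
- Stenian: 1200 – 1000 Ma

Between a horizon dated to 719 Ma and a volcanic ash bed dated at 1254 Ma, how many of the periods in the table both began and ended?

2

The older date is 1254 Ma and the younger is 719 Ma.
Periods with start < 1254 and end > 719 Ma: Stenian (1200–1000), Tonian (1000–720).
That is 2 complete periods.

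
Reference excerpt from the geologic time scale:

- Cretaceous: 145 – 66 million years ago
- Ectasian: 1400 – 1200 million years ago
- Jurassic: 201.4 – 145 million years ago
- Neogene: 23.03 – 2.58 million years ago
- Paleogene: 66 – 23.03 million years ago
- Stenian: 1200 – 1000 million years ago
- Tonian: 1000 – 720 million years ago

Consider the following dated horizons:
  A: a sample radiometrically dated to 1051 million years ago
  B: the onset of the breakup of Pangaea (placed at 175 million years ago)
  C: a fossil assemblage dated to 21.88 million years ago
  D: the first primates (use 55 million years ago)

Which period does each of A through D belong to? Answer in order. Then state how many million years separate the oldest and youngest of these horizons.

A: 1051 Ma lies in 1200–1000 Ma, so Stenian.
B: 175 Ma lies in 201.4–145 Ma, so Jurassic.
C: 21.88 Ma lies in 23.03–2.58 Ma, so Neogene.
D: 55 Ma lies in 66–23.03 Ma, so Paleogene.
Oldest = 1051 Ma, youngest = 21.88 Ma → span 1029.12 Myr.

A — Stenian; B — Jurassic; C — Neogene; D — Paleogene; span 1029.12 million years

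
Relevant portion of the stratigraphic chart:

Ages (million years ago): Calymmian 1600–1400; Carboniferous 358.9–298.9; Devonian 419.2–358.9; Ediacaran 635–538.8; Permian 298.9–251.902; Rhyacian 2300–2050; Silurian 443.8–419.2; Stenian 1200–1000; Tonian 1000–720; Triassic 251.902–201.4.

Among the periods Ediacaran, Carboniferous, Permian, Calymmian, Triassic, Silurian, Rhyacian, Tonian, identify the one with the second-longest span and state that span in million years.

Start − end for each: Ediacaran 635 − 538.8 = 96.2; Carboniferous 358.9 − 298.9 = 60; Permian 298.9 − 251.902 = 46.998; Calymmian 1600 − 1400 = 200; Triassic 251.902 − 201.4 = 50.502; Silurian 443.8 − 419.2 = 24.6; Rhyacian 2300 − 2050 = 250; Tonian 1000 − 720 = 280.
Ranking these from longest: Tonian > Rhyacian > Calymmian > Ediacaran > Carboniferous > Triassic > Permian > Silurian.
Position 2 in that ranking is Rhyacian, which lasted 250 Myr.

Rhyacian, 250 million years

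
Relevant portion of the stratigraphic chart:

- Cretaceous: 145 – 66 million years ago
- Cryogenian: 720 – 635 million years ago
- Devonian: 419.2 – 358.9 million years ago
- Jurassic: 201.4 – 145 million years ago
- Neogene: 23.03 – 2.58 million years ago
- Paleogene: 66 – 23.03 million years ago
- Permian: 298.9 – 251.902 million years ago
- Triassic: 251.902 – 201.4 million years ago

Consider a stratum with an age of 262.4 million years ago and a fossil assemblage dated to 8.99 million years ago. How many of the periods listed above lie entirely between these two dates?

4

The older date is 262.4 Ma and the younger is 8.99 Ma.
Periods with start < 262.4 and end > 8.99 Ma: Triassic (251.902–201.4), Jurassic (201.4–145), Cretaceous (145–66), Paleogene (66–23.03).
That is 4 complete periods.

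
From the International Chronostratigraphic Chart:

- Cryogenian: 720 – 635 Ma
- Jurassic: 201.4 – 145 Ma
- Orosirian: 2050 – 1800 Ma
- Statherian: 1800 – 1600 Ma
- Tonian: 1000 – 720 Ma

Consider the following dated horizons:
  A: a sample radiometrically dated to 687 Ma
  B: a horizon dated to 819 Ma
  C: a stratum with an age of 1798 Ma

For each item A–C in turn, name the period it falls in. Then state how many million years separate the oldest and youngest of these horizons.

A — Cryogenian; B — Tonian; C — Statherian; span 1111 million years

A: 687 Ma lies in 720–635 Ma, so Cryogenian.
B: 819 Ma lies in 1000–720 Ma, so Tonian.
C: 1798 Ma lies in 1800–1600 Ma, so Statherian.
Oldest = 1798 Ma, youngest = 687 Ma → span 1111 Myr.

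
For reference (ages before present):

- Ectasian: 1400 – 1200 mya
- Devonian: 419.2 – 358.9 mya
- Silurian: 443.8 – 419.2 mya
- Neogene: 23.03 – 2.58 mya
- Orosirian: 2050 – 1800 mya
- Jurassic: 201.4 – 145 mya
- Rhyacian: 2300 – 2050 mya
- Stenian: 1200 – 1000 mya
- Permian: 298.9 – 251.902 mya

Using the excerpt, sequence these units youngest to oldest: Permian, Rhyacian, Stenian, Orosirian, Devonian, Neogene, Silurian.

Read off each span (Ma): Permian 298.9–251.902; Rhyacian 2300–2050; Stenian 1200–1000; Orosirian 2050–1800; Devonian 419.2–358.9; Neogene 23.03–2.58; Silurian 443.8–419.2.
Larger Ma is older, so oldest→youngest is Rhyacian, Orosirian, Stenian, Silurian, Devonian, Permian, Neogene; reverse it for youngest→oldest.

Neogene → Permian → Devonian → Silurian → Stenian → Orosirian → Rhyacian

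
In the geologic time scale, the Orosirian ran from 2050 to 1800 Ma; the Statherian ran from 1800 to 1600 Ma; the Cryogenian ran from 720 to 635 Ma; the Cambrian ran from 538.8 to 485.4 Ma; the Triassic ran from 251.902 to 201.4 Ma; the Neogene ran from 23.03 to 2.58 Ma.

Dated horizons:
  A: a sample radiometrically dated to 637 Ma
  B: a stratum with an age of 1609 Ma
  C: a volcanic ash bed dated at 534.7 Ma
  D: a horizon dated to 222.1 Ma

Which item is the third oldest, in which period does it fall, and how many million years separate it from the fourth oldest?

Sorted oldest-first by Ma: B (1609), A (637), C (534.7), D (222.1).
The third oldest is C at 534.7 Ma, which lies in 538.8–485.4 Ma: the Cambrian.
The fourth oldest is D at 222.1 Ma; separation = |534.7 − 222.1| = 312.6 Myr.

C, in the Cambrian; 312.6 million years to D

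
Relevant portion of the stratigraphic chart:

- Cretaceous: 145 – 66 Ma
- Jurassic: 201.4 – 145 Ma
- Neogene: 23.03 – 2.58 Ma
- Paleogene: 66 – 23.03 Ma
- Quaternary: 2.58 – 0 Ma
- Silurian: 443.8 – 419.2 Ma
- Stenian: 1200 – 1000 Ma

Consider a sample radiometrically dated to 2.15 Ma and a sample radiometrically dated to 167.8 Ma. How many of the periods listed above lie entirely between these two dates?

The older date is 167.8 Ma and the younger is 2.15 Ma.
Periods with start < 167.8 and end > 2.15 Ma: Cretaceous (145–66), Paleogene (66–23.03), Neogene (23.03–2.58).
That is 3 complete periods.

3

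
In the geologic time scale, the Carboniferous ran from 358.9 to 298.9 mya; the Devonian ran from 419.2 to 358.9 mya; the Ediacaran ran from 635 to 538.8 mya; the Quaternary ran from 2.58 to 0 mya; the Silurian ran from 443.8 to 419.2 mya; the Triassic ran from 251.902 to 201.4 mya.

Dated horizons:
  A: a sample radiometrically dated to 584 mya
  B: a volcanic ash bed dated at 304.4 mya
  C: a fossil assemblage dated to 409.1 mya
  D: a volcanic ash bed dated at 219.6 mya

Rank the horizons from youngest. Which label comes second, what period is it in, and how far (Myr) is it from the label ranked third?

B, in the Carboniferous; 104.7 million years to C

Smaller Ma means younger, so youngest first: D 219.6 < B 304.4 < C 409.1 < A 584.
Counting 2 along gives B (304.4 Ma); the excerpt puts that inside the Carboniferous, 358.9–298.9 Ma.
Next in line is C (409.1 Ma), and 409.1 − 304.4 = 104.7 Myr.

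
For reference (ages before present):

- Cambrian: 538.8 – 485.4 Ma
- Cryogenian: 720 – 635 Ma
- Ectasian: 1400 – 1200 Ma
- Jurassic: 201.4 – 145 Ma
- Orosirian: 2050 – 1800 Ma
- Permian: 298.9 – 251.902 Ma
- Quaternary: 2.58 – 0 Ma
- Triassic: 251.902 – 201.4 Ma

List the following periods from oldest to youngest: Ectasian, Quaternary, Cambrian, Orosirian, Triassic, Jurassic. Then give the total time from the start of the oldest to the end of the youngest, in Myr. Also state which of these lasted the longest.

Start ages (Ma): Orosirian 2050, Ectasian 1400, Cambrian 538.8, Triassic 251.902, Jurassic 201.4, Quaternary 2.58.
Ordered oldest to youngest: Orosirian, Ectasian, Cambrian, Triassic, Jurassic, Quaternary.
Span = 2050 − 0 = 2050 Myr.
Durations: Quaternary 2.58, Triassic 50.502, Jurassic 56.4, Orosirian 250, Cambrian 53.4, Ectasian 200 → longest is Orosirian (250 Myr).

Orosirian → Ectasian → Cambrian → Triassic → Jurassic → Quaternary; total span 2050 Myr; longest is Orosirian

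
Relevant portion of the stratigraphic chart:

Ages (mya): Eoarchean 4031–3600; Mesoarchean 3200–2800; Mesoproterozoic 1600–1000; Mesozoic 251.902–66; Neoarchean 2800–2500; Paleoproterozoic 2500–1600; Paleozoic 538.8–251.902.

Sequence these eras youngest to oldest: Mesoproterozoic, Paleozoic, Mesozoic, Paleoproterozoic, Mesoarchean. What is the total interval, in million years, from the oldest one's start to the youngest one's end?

Mesozoic → Paleozoic → Mesoproterozoic → Paleoproterozoic → Mesoarchean; total span 3134 Myr

From the excerpt: Mesoproterozoic 1600–1000; Paleozoic 538.8–251.902; Mesozoic 251.902–66; Paleoproterozoic 2500–1600; Mesoarchean 3200–2800 (Ma).
Larger Ma is earlier, so the oldest is Mesoarchean and the youngest is Mesozoic; youngest to oldest: Mesozoic, Paleozoic, Mesoproterozoic, Paleoproterozoic, Mesoarchean.
Oldest start 3200 minus youngest end 66 gives 3134 Myr overall.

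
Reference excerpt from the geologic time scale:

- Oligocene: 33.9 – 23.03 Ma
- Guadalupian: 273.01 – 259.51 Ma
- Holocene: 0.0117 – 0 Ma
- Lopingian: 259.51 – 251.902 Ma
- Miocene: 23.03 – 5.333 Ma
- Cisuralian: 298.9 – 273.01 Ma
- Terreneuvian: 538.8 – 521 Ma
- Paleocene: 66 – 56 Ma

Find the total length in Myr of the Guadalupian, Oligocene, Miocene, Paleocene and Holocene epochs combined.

52.0787 million years

Duration is start − end for each: (273.01 − 259.51) + (33.9 − 23.03) + (23.03 − 5.333) + (66 − 56) + (0.0117 − 0).
That is 13.5 + 10.87 + 17.697 + 10 + 0.0117, which totals 52.0787 million years.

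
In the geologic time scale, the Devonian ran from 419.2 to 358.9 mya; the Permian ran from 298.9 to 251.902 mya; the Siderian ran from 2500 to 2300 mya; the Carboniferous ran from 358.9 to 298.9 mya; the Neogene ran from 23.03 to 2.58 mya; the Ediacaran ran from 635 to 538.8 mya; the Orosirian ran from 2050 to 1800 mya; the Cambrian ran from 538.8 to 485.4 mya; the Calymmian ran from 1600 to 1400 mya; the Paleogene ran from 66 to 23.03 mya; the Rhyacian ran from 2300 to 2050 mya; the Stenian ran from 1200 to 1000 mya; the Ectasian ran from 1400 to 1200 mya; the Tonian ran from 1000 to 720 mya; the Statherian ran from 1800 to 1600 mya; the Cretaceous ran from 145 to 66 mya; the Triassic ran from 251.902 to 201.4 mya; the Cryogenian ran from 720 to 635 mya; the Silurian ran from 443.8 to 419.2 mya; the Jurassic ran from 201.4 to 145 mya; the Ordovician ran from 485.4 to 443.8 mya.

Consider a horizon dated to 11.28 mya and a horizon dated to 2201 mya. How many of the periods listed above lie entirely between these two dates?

2201 Ma sits inside the Rhyacian (2300–2050) and 11.28 Ma inside the Neogene (23.03–2.58); neither of those is wholly between the two dates.
The listed periods lying completely between them are Orosirian, Statherian, Calymmian, Ectasian, Stenian, Tonian, Cryogenian, Ediacaran, Cambrian, Ordovician, Silurian, Devonian, Carboniferous, Permian, Triassic, Jurassic, Cretaceous, Paleogene — 18 in all.

18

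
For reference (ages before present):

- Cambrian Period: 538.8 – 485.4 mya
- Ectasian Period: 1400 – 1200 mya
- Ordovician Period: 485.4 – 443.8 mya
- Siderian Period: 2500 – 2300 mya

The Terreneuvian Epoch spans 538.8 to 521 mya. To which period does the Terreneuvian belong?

The Terreneuvian (538.8–521 Ma) lies entirely within 538.8–485.4 Ma, the Cambrian Period.

Cambrian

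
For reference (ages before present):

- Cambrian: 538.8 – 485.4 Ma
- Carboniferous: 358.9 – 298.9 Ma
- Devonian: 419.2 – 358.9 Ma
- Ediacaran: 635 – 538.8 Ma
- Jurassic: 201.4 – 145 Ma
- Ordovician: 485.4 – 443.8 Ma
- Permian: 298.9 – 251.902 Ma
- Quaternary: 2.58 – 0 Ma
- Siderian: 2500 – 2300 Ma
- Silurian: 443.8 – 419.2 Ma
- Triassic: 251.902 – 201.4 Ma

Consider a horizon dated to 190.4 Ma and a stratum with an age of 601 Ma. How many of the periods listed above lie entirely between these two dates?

7

The older date is 601 Ma and the younger is 190.4 Ma.
Periods with start < 601 and end > 190.4 Ma: Cambrian (538.8–485.4), Ordovician (485.4–443.8), Silurian (443.8–419.2), Devonian (419.2–358.9), Carboniferous (358.9–298.9), Permian (298.9–251.902), Triassic (251.902–201.4).
That is 7 complete periods.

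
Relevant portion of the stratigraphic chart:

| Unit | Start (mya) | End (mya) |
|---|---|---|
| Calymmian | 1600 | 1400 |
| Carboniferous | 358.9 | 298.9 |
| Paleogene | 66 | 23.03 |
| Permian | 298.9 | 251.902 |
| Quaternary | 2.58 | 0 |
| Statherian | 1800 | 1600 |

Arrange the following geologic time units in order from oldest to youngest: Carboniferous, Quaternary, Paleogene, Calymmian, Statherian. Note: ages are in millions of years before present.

Statherian, Calymmian, Carboniferous, Paleogene, Quaternary

The oldest of these is Statherian (starts 1800 Ma) and the youngest is Quaternary (ends 0 Ma).
In between, by decreasing start age: Calymmian (1600), Carboniferous (358.9), Paleogene (66).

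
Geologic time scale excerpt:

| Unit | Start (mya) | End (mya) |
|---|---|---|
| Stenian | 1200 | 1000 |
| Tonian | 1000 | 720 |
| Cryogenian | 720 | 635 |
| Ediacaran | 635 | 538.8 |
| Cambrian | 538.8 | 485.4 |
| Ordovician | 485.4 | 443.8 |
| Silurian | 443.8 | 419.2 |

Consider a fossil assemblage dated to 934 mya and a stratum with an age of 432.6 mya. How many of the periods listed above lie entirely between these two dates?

4

934 Ma sits inside the Tonian (1000–720) and 432.6 Ma inside the Silurian (443.8–419.2); neither of those is wholly between the two dates.
The listed periods lying completely between them are Cryogenian, Ediacaran, Cambrian, Ordovician — 4 in all.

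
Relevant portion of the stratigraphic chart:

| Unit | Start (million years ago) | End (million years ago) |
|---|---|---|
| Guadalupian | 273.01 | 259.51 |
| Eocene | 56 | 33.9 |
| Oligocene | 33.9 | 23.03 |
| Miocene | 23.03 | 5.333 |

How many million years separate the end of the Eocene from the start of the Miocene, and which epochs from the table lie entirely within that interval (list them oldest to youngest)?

10.87 million years; Oligocene

The Eocene closes at 33.9 Ma and the Miocene opens at 23.03 Ma, so the interval is 33.9 − 23.03 = 10.87 Myr.
An epoch fits inside if it starts at or after 33.9 Ma and ends at or before 23.03 Ma; oldest first that gives Oligocene.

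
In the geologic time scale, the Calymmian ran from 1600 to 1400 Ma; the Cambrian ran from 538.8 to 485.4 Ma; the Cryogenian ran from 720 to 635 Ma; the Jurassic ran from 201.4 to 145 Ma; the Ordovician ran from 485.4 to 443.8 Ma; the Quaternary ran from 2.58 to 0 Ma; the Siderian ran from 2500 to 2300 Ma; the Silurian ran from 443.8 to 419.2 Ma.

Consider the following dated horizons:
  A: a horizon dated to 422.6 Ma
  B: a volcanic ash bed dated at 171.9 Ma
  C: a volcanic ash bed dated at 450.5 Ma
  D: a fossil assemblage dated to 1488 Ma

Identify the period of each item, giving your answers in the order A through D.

A: 422.6 Ma lies in 443.8–419.2 Ma, so Silurian.
B: 171.9 Ma lies in 201.4–145 Ma, so Jurassic.
C: 450.5 Ma lies in 485.4–443.8 Ma, so Ordovician.
D: 1488 Ma lies in 1600–1400 Ma, so Calymmian.

A — Silurian; B — Jurassic; C — Ordovician; D — Calymmian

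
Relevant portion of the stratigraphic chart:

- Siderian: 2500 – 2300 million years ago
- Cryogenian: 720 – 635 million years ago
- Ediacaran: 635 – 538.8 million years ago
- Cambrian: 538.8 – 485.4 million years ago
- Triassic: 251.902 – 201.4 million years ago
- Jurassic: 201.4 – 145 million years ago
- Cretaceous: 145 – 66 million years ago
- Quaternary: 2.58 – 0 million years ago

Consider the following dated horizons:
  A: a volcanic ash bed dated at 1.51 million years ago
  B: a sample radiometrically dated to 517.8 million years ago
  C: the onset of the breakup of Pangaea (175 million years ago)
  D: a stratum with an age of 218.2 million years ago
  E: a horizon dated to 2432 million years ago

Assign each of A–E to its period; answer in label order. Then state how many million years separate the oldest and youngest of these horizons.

A: 1.51 Ma lies in 2.58–0 Ma, so Quaternary.
B: 517.8 Ma lies in 538.8–485.4 Ma, so Cambrian.
C: 175 Ma lies in 201.4–145 Ma, so Jurassic.
D: 218.2 Ma lies in 251.902–201.4 Ma, so Triassic.
E: 2432 Ma lies in 2500–2300 Ma, so Siderian.
Oldest = 2432 Ma, youngest = 1.51 Ma → span 2430.49 Myr.

A — Quaternary; B — Cambrian; C — Jurassic; D — Triassic; E — Siderian; span 2430.49 million years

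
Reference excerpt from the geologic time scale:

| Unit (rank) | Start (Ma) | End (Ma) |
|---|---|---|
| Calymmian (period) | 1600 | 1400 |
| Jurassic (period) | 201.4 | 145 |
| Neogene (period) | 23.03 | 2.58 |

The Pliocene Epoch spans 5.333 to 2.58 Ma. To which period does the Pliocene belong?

Neogene

The Pliocene (5.333–2.58 Ma) lies entirely within 23.03–2.58 Ma, the Neogene Period.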